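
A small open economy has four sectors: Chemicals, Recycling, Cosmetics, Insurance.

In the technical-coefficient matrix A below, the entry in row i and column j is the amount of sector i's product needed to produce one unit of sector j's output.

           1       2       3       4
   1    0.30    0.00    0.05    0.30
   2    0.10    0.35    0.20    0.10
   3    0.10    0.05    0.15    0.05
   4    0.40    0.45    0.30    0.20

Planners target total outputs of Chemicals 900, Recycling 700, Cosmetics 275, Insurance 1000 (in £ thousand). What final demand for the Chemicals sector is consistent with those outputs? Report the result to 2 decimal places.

d_1 = 316.25

I − A =
  [   0.70     0.00    -0.05    -0.30]
  [  -0.10     0.65    -0.20    -0.10]
  [  -0.10    -0.05     0.85    -0.05]
  [  -0.40    -0.45    -0.30     0.80]
d = (I − A) x:
  d_1 = (+0.70)·900 + (+0.00)·700 + (-0.05)·275 + (-0.30)·1000 = 316.25
  d_2 = (-0.10)·900 + (+0.65)·700 + (-0.20)·275 + (-0.10)·1000 = 210.00
  d_3 = (-0.10)·900 + (-0.05)·700 + (+0.85)·275 + (-0.05)·1000 = 58.75
  d_4 = (-0.40)·900 + (-0.45)·700 + (-0.30)·275 + (+0.80)·1000 = 42.50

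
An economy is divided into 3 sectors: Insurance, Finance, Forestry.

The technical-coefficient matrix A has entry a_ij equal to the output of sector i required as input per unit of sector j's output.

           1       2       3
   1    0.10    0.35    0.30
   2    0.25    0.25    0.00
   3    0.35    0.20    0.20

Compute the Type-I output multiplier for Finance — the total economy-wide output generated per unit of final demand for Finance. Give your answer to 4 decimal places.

m_2 = 3.3422

I − A =
  [   0.90    -0.35    -0.30]
  [  -0.25     0.75     0.00]
  [  -0.35    -0.20     0.80]
Cofactors of I−A, C_ij = (−1)^(i+j)·(minor ij) (rows/columns in the sector order above):
  C_11 = (0.75)(0.80) − (0.00)(-0.20) = 0.6000
  C_12 = −[(-0.25)(0.80) − (0.00)(-0.35)] = 0.2000
  C_13 = (-0.25)(-0.20) − (0.75)(-0.35) = 0.3125
  C_21 = −[(-0.35)(0.80) − (-0.30)(-0.20)] = 0.3400
  C_22 = (0.90)(0.80) − (-0.30)(-0.35) = 0.6150
  C_23 = −[(0.90)(-0.20) − (-0.35)(-0.35)] = 0.3025
  C_31 = (-0.35)(0.00) − (-0.30)(0.75) = 0.2250
  C_32 = −[(0.90)(0.00) − (-0.30)(-0.25)] = 0.0750
  C_33 = (0.90)(0.75) − (-0.35)(-0.25) = 0.5875
det(I−A) = Σ_j (I−A)_1j·C_1j = (0.90)(0.6000) + (-0.35)(0.2000) + (-0.30)(0.3125) = 0.37625
adj(I−A) = Cᵀ =
  [ 0.6000   0.3400   0.2250]
  [ 0.2000   0.6150   0.0750]
  [ 0.3125   0.3025   0.5875]
(I − A)⁻¹ = adj(I−A) / det(I−A) ≈
  [   1.59468     0.90365     0.59801]
  [   0.53156     1.63455     0.19934]
  [   0.83056     0.80399     1.56146]
The output multiplier for sector j is the column-j sum of the Leontief inverse (I − A)⁻¹ = adj(I−A) / det(I−A).
Column 2 of adj(I−A): (0.3400, 0.6150, 0.3025); det(I−A) = 0.37625.
m_2 = (0.3400 + 0.6150 + 0.3025) / 0.37625 = 1.2575 / 0.37625 ≈ 3.3422.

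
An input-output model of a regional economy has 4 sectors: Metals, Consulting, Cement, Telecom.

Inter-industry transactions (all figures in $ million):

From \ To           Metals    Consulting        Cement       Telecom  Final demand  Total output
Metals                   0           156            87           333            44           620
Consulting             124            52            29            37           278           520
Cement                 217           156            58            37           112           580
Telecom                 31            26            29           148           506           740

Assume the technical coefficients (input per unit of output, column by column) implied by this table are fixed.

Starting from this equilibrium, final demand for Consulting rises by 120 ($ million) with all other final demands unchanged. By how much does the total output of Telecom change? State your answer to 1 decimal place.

Technical coefficients a_ij = z_ij / X_j:
  a_11 = 0/620 = 0.00, a_21 = 124/620 = 0.20, a_31 = 217/620 = 0.35, a_41 = 31/620 = 0.05
  a_12 = 156/520 = 0.30, a_22 = 52/520 = 0.10, a_32 = 156/520 = 0.30, a_42 = 26/520 = 0.05
  a_13 = 87/580 = 0.15, a_23 = 29/580 = 0.05, a_33 = 58/580 = 0.10, a_43 = 29/580 = 0.05
  a_14 = 333/740 = 0.45, a_24 = 37/740 = 0.05, a_34 = 37/740 = 0.05, a_44 = 148/740 = 0.20
I − A =
  [   1.00    -0.30    -0.15    -0.45]
  [  -0.20     0.90    -0.05    -0.05]
  [  -0.35    -0.30     0.90    -0.05]
  [  -0.05    -0.05    -0.05     0.80]
Compute the cofactors C_ij = (−1)^(i+j)·(3×3 minor ij) of I−A; the adjugate is their transpose:
adj(I−A) = Cᵀ =
  [ 0.630625   0.278625   0.141750   0.381000]
  [ 0.160750   0.647000   0.070250   0.135250]
  [ 0.302625   0.328375   0.644000   0.231000]
  [ 0.068375   0.078375   0.053500   0.679500]
det(I−A) = Σ_j (I−A)_1j·C_1j = (1.00)(0.630625) + (-0.30)(0.160750) + (-0.15)(0.302625) + (-0.45)(0.068375) = 0.5062375
(I − A)⁻¹ = adj(I−A) / det(I−A) ≈
  [   1.2457     0.5504     0.2800     0.7526]
  [   0.3175     1.2781     0.1388     0.2672]
  [   0.5978     0.6487     1.2721     0.4563]
  [   0.1351     0.1548     0.1057     1.3423]
Δx = (I − A)⁻¹ Δd with Δd having +120 in the Consulting component and 0 elsewhere.
So Δx_4 = L_42 · (+120), where L_42 = adj(I−A)_42 / det(I−A) = 0.078375 / 0.5062375.
Δx_4 = 0.078375 × (+120) / 0.5062375 = 9.405 / 0.5062375 ≈ 18.6.

Δx_4 = 18.6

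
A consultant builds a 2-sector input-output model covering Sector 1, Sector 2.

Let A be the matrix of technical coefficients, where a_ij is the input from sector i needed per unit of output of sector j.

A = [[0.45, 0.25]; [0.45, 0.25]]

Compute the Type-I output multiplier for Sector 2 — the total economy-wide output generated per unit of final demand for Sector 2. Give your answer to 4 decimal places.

m_2 = 2.6667

I − A =
  [   0.55    -0.25]
  [  -0.45     0.75]
det(I−A) = (0.55)(0.75) − (-0.25)(-0.45) = 0.3000
adj(I−A) = [[0.75, 0.25], [0.45, 0.55]]
(I − A)⁻¹ = adj(I−A) / det(I−A) ≈
  [   2.50000     0.83333]
  [   1.50000     1.83333]
The output multiplier for sector j is the column-j sum of the Leontief inverse (I − A)⁻¹ = adj(I−A) / det(I−A).
Column 2 of adj(I−A): (0.25, 0.55); det(I−A) = 0.3000.
m_2 = (0.25 + 0.55) / 0.3000 = 0.80 / 0.3000 ≈ 2.6667.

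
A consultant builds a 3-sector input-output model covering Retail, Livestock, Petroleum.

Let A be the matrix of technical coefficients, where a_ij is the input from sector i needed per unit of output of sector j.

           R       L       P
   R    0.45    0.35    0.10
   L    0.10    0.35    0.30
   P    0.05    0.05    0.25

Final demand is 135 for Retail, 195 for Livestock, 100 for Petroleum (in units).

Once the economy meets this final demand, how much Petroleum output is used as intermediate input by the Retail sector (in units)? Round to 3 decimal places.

I − A =
  [   0.55    -0.35    -0.10]
  [  -0.10     0.65    -0.30]
  [  -0.05    -0.05     0.75]
Cofactors of I−A, C_ij = (−1)^(i+j)·(minor ij) (rows/columns in the sector order above):
  C_11 = (0.65)(0.75) − (-0.30)(-0.05) = 0.4725
  C_12 = −[(-0.10)(0.75) − (-0.30)(-0.05)] = 0.0900
  C_13 = (-0.10)(-0.05) − (0.65)(-0.05) = 0.0375
  C_21 = −[(-0.35)(0.75) − (-0.10)(-0.05)] = 0.2675
  C_22 = (0.55)(0.75) − (-0.10)(-0.05) = 0.4075
  C_23 = −[(0.55)(-0.05) − (-0.35)(-0.05)] = 0.0450
  C_31 = (-0.35)(-0.30) − (-0.10)(0.65) = 0.1700
  C_32 = −[(0.55)(-0.30) − (-0.10)(-0.10)] = 0.1750
  C_33 = (0.55)(0.65) − (-0.35)(-0.10) = 0.3225
det(I−A) = Σ_j (I−A)_1j·C_1j = (0.55)(0.4725) + (-0.35)(0.0900) + (-0.10)(0.0375) = 0.224625
adj(I−A) = Cᵀ =
  [ 0.4725   0.2675   0.1700]
  [ 0.0900   0.4075   0.1750]
  [ 0.0375   0.0450   0.3225]
(I − A)⁻¹ = adj(I−A) / det(I−A) ≈
  [   2.1035     1.1909     0.7568]
  [   0.4007     1.8141     0.7791]
  [   0.1669     0.2003     1.4357]
First solve x = (I − A)⁻¹ d = adj(I−A)·d / det(I−A); in particular x_R = (0.4725·135 + 0.2675·195 + 0.1700·100) / 0.224625 = 132.95 / 0.224625 ≈ 591.87535.
Intermediate flow from P to R: z_PR = a_PR · x_R = 0.05 × 132.95 / 0.224625 = 6.6475 / 0.224625 ≈ 29.594.

z_PR = 29.594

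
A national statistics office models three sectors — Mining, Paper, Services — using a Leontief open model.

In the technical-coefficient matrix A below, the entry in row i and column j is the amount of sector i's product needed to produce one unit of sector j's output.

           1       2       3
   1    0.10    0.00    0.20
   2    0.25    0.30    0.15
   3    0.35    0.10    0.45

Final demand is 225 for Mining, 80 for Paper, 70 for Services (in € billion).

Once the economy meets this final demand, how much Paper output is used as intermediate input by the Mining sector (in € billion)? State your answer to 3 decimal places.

z_21 = 84.812

I − A =
  [   0.90     0.00    -0.20]
  [  -0.25     0.70    -0.15]
  [  -0.35    -0.10     0.55]
Cofactors of I−A, C_ij = (−1)^(i+j)·(minor ij) (rows/columns in the sector order above):
  C_11 = (0.70)(0.55) − (-0.15)(-0.10) = 0.3700
  C_12 = −[(-0.25)(0.55) − (-0.15)(-0.35)] = 0.1900
  C_13 = (-0.25)(-0.10) − (0.70)(-0.35) = 0.2700
  C_21 = −[(0.00)(0.55) − (-0.20)(-0.10)] = 0.0200
  C_22 = (0.90)(0.55) − (-0.20)(-0.35) = 0.4250
  C_23 = −[(0.90)(-0.10) − (0.00)(-0.35)] = 0.0900
  C_31 = (0.00)(-0.15) − (-0.20)(0.70) = 0.1400
  C_32 = −[(0.90)(-0.15) − (-0.20)(-0.25)] = 0.1850
  C_33 = (0.90)(0.70) − (0.00)(-0.25) = 0.6300
det(I−A) = Σ_j (I−A)_1j·C_1j = (0.90)(0.3700) + (0.00)(0.1900) + (-0.20)(0.2700) = 0.2790
adj(I−A) = Cᵀ =
  [ 0.3700   0.0200   0.1400]
  [ 0.1900   0.4250   0.1850]
  [ 0.2700   0.0900   0.6300]
(I − A)⁻¹ = adj(I−A) / det(I−A) ≈
  [   1.3262     0.0717     0.5018]
  [   0.6810     1.5233     0.6631]
  [   0.9677     0.3226     2.2581]
First solve x = (I − A)⁻¹ d = adj(I−A)·d / det(I−A); in particular x_1 = (0.3700·225 + 0.0200·80 + 0.1400·70) / 0.2790 = 94.65 / 0.2790 ≈ 339.24731.
Intermediate flow from 2 to 1: z_21 = a_21 · x_1 = 0.25 × 94.65 / 0.2790 = 23.6625 / 0.2790 ≈ 84.812.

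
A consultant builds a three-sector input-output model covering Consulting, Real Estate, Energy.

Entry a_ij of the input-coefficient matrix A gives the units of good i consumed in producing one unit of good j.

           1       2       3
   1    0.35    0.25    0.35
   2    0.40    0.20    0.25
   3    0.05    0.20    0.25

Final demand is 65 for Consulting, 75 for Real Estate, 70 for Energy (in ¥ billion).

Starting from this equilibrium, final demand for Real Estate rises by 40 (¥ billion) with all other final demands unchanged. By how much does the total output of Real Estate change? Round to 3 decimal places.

I − A =
  [   0.65    -0.25    -0.35]
  [  -0.40     0.80    -0.25]
  [  -0.05    -0.20     0.75]
Cofactors of I−A, C_ij = (−1)^(i+j)·(minor ij) (rows/columns in the sector order above):
  C_11 = (0.80)(0.75) − (-0.25)(-0.20) = 0.5500
  C_12 = −[(-0.40)(0.75) − (-0.25)(-0.05)] = 0.3125
  C_13 = (-0.40)(-0.20) − (0.80)(-0.05) = 0.1200
  C_21 = −[(-0.25)(0.75) − (-0.35)(-0.20)] = 0.2575
  C_22 = (0.65)(0.75) − (-0.35)(-0.05) = 0.4700
  C_23 = −[(0.65)(-0.20) − (-0.25)(-0.05)] = 0.1425
  C_31 = (-0.25)(-0.25) − (-0.35)(0.80) = 0.3425
  C_32 = −[(0.65)(-0.25) − (-0.35)(-0.40)] = 0.3025
  C_33 = (0.65)(0.80) − (-0.25)(-0.40) = 0.4200
det(I−A) = Σ_j (I−A)_1j·C_1j = (0.65)(0.5500) + (-0.25)(0.3125) + (-0.35)(0.1200) = 0.237375
adj(I−A) = Cᵀ =
  [ 0.5500   0.2575   0.3425]
  [ 0.3125   0.4700   0.3025]
  [ 0.1200   0.1425   0.4200]
(I − A)⁻¹ = adj(I−A) / det(I−A) ≈
  [   2.3170     1.0848     1.4429]
  [   1.3165     1.9800     1.2744]
  [   0.5055     0.6003     1.7694]
Δx = (I − A)⁻¹ Δd with Δd having +40 in the Real Estate component and 0 elsewhere.
So Δx_2 = L_22 · (+40), where L_22 = adj(I−A)_22 / det(I−A) = 0.4700 / 0.237375.
Δx_2 = 0.4700 × (+40) / 0.237375 = 18.80 / 0.237375 ≈ 79.200.

Δx_2 = 79.200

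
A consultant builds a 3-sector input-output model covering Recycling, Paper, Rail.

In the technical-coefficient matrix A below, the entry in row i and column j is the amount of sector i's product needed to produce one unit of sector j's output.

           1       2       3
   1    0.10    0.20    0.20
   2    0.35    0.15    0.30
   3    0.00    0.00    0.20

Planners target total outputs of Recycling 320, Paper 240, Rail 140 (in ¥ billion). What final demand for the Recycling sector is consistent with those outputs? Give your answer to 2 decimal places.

I − A =
  [   0.90    -0.20    -0.20]
  [  -0.35     0.85    -0.30]
  [   0.00     0.00     0.80]
d = (I − A) x:
  d_1 = (+0.90)·320 + (-0.20)·240 + (-0.20)·140 = 212.00
  d_2 = (-0.35)·320 + (+0.85)·240 + (-0.30)·140 = 50.00
  d_3 = (+0.00)·320 + (+0.00)·240 + (+0.80)·140 = 112.00

d_1 = 212.00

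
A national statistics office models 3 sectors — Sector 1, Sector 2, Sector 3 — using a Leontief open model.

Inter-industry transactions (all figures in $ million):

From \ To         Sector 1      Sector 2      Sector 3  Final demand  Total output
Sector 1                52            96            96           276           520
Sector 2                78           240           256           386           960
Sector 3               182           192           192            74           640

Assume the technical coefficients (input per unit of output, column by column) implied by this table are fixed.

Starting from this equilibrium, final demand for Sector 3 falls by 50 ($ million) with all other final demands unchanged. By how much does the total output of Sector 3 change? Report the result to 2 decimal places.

Technical coefficients a_ij = z_ij / X_j:
  a_11 = 52/520 = 0.10, a_21 = 78/520 = 0.15, a_31 = 182/520 = 0.35
  a_12 = 96/960 = 0.10, a_22 = 240/960 = 0.25, a_32 = 192/960 = 0.20
  a_13 = 96/640 = 0.15, a_23 = 256/640 = 0.40, a_33 = 192/640 = 0.30
I − A =
  [   0.90    -0.10    -0.15]
  [  -0.15     0.75    -0.40]
  [  -0.35    -0.20     0.70]
Cofactors of I−A, C_ij = (−1)^(i+j)·(minor ij) (rows/columns in the sector order above):
  C_11 = (0.75)(0.70) − (-0.40)(-0.20) = 0.4450
  C_12 = −[(-0.15)(0.70) − (-0.40)(-0.35)] = 0.2450
  C_13 = (-0.15)(-0.20) − (0.75)(-0.35) = 0.2925
  C_21 = −[(-0.10)(0.70) − (-0.15)(-0.20)] = 0.1000
  C_22 = (0.90)(0.70) − (-0.15)(-0.35) = 0.5775
  C_23 = −[(0.90)(-0.20) − (-0.10)(-0.35)] = 0.2150
  C_31 = (-0.10)(-0.40) − (-0.15)(0.75) = 0.1525
  C_32 = −[(0.90)(-0.40) − (-0.15)(-0.15)] = 0.3825
  C_33 = (0.90)(0.75) − (-0.10)(-0.15) = 0.6600
det(I−A) = Σ_j (I−A)_1j·C_1j = (0.90)(0.4450) + (-0.10)(0.2450) + (-0.15)(0.2925) = 0.332125
adj(I−A) = Cᵀ =
  [ 0.4450   0.1000   0.1525]
  [ 0.2450   0.5775   0.3825]
  [ 0.2925   0.2150   0.6600]
(I − A)⁻¹ = adj(I−A) / det(I−A) ≈
  [   1.3399     0.3011     0.4592]
  [   0.7377     1.7388     1.1517]
  [   0.8807     0.6473     1.9872]
Δx = (I − A)⁻¹ Δd with Δd having -50 in the Sector 3 component and 0 elsewhere.
So Δx_3 = L_33 · (-50), where L_33 = adj(I−A)_33 / det(I−A) = 0.6600 / 0.332125.
Δx_3 = 0.6600 × (-50) / 0.332125 = -33.00 / 0.332125 ≈ -99.36.

Δx_3 = -99.36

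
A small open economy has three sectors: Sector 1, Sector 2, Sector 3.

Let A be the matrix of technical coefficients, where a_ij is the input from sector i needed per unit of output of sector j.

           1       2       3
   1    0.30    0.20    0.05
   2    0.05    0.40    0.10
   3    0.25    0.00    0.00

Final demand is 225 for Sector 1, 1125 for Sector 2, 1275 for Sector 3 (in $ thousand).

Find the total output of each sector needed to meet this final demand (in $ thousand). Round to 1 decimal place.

x_1 = 1066.0, x_2 = 2220.8, x_3 = 1541.5

I − A =
  [   0.70    -0.20    -0.05]
  [  -0.05     0.60    -0.10]
  [  -0.25     0.00     1.00]
Cofactors of I−A, C_ij = (−1)^(i+j)·(minor ij) (rows/columns in the sector order above):
  C_11 = (0.60)(1.00) − (-0.10)(0.00) = 0.6000
  C_12 = −[(-0.05)(1.00) − (-0.10)(-0.25)] = 0.0750
  C_13 = (-0.05)(0.00) − (0.60)(-0.25) = 0.1500
  C_21 = −[(-0.20)(1.00) − (-0.05)(0.00)] = 0.2000
  C_22 = (0.70)(1.00) − (-0.05)(-0.25) = 0.6875
  C_23 = −[(0.70)(0.00) − (-0.20)(-0.25)] = 0.0500
  C_31 = (-0.20)(-0.10) − (-0.05)(0.60) = 0.0500
  C_32 = −[(0.70)(-0.10) − (-0.05)(-0.05)] = 0.0725
  C_33 = (0.70)(0.60) − (-0.20)(-0.05) = 0.4100
det(I−A) = Σ_j (I−A)_1j·C_1j = (0.70)(0.6000) + (-0.20)(0.0750) + (-0.05)(0.1500) = 0.3975
adj(I−A) = Cᵀ =
  [ 0.6000   0.2000   0.0500]
  [ 0.0750   0.6875   0.0725]
  [ 0.1500   0.0500   0.4100]
(I − A)⁻¹ = adj(I−A) / det(I−A) ≈
  [   1.5094     0.5031     0.1258]
  [   0.1887     1.7296     0.1824]
  [   0.3774     0.1258     1.0314]
x = (I − A)⁻¹ d = adj(I−A)·d / det(I−A), with det(I−A) = 0.3975:
  x_1 = (0.6000·225 + 0.2000·1125 + 0.0500·1275) / 0.3975 = 423.75 / 0.3975 ≈ 1066.0
  x_2 = (0.0750·225 + 0.6875·1125 + 0.0725·1275) / 0.3975 = 882.75 / 0.3975 ≈ 2220.8
  x_3 = (0.1500·225 + 0.0500·1125 + 0.4100·1275) / 0.3975 = 612.75 / 0.3975 ≈ 1541.5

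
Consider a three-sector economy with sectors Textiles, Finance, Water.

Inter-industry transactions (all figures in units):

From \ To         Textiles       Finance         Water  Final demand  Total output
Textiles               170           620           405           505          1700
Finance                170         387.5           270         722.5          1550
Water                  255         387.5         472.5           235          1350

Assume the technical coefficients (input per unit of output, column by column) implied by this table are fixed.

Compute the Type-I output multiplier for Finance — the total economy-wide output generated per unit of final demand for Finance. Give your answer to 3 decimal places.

m_F = 3.688

Technical coefficients a_ij = z_ij / X_j:
  a_TT = 170/1700 = 0.10, a_FT = 170/1700 = 0.10, a_WT = 255/1700 = 0.15
  a_TF = 620/1550 = 0.40, a_FF = 387.5/1550 = 0.25, a_WF = 387.5/1550 = 0.25
  a_TW = 405/1350 = 0.30, a_FW = 270/1350 = 0.20, a_WW = 472.5/1350 = 0.35
I − A =
  [   0.90    -0.40    -0.30]
  [  -0.10     0.75    -0.20]
  [  -0.15    -0.25     0.65]
Cofactors of I−A, C_ij = (−1)^(i+j)·(minor ij) (rows/columns in the sector order above):
  C_11 = (0.75)(0.65) − (-0.20)(-0.25) = 0.4375
  C_12 = −[(-0.10)(0.65) − (-0.20)(-0.15)] = 0.0950
  C_13 = (-0.10)(-0.25) − (0.75)(-0.15) = 0.1375
  C_21 = −[(-0.40)(0.65) − (-0.30)(-0.25)] = 0.3350
  C_22 = (0.90)(0.65) − (-0.30)(-0.15) = 0.5400
  C_23 = −[(0.90)(-0.25) − (-0.40)(-0.15)] = 0.2850
  C_31 = (-0.40)(-0.20) − (-0.30)(0.75) = 0.3050
  C_32 = −[(0.90)(-0.20) − (-0.30)(-0.10)] = 0.2100
  C_33 = (0.90)(0.75) − (-0.40)(-0.10) = 0.6350
det(I−A) = Σ_j (I−A)_1j·C_1j = (0.90)(0.4375) + (-0.40)(0.0950) + (-0.30)(0.1375) = 0.3145
adj(I−A) = Cᵀ =
  [ 0.4375   0.3350   0.3050]
  [ 0.0950   0.5400   0.2100]
  [ 0.1375   0.2850   0.6350]
(I − A)⁻¹ = adj(I−A) / det(I−A) ≈
  [   1.3911     1.0652     0.9698]
  [   0.3021     1.7170     0.6677]
  [   0.4372     0.9062     2.0191]
The output multiplier for sector j is the column-j sum of the Leontief inverse (I − A)⁻¹ = adj(I−A) / det(I−A).
Column F of adj(I−A): (0.3350, 0.5400, 0.2850); det(I−A) = 0.3145.
m_F = (0.3350 + 0.5400 + 0.2850) / 0.3145 = 1.16 / 0.3145 ≈ 3.688.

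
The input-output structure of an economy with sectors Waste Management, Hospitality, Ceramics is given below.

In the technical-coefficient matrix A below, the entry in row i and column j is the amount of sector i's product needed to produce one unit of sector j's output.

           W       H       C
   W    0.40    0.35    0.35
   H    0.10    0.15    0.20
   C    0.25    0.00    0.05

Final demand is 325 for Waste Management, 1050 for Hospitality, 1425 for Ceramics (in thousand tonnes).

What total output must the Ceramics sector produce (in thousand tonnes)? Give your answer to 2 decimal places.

I − A =
  [   0.60    -0.35    -0.35]
  [  -0.10     0.85    -0.20]
  [  -0.25     0.00     0.95]
Cofactors of I−A, C_ij = (−1)^(i+j)·(minor ij) (rows/columns in the sector order above):
  C_11 = (0.85)(0.95) − (-0.20)(0.00) = 0.8075
  C_12 = −[(-0.10)(0.95) − (-0.20)(-0.25)] = 0.1450
  C_13 = (-0.10)(0.00) − (0.85)(-0.25) = 0.2125
  C_21 = −[(-0.35)(0.95) − (-0.35)(0.00)] = 0.3325
  C_22 = (0.60)(0.95) − (-0.35)(-0.25) = 0.4825
  C_23 = −[(0.60)(0.00) − (-0.35)(-0.25)] = 0.0875
  C_31 = (-0.35)(-0.20) − (-0.35)(0.85) = 0.3675
  C_32 = −[(0.60)(-0.20) − (-0.35)(-0.10)] = 0.1550
  C_33 = (0.60)(0.85) − (-0.35)(-0.10) = 0.4750
det(I−A) = Σ_j (I−A)_1j·C_1j = (0.60)(0.8075) + (-0.35)(0.1450) + (-0.35)(0.2125) = 0.359375
adj(I−A) = Cᵀ =
  [ 0.8075   0.3325   0.3675]
  [ 0.1450   0.4825   0.1550]
  [ 0.2125   0.0875   0.4750]
(I − A)⁻¹ = adj(I−A) / det(I−A) ≈
  [   2.2470     0.9252     1.0226]
  [   0.4035     1.3426     0.4313]
  [   0.5913     0.2435     1.3217]
x = (I − A)⁻¹ d = adj(I−A)·d / det(I−A), with det(I−A) = 0.359375:
  x_W = (0.8075·325 + 0.3325·1050 + 0.3675·1425) / 0.359375 = 1135.25 / 0.359375 ≈ 3158.96
  x_H = (0.1450·325 + 0.4825·1050 + 0.1550·1425) / 0.359375 = 774.625 / 0.359375 ≈ 2155.48
  x_C = (0.2125·325 + 0.0875·1050 + 0.4750·1425) / 0.359375 = 837.8125 / 0.359375 ≈ 2331.30

x_C = 2331.30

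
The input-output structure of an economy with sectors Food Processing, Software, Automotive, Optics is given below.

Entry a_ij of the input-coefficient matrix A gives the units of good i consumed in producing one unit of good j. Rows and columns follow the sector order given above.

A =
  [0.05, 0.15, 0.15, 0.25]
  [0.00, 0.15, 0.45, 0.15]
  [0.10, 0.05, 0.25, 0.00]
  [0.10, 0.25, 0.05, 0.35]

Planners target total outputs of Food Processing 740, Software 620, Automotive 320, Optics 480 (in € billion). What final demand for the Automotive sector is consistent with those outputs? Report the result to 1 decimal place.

I − A =
  [   0.95    -0.15    -0.15    -0.25]
  [   0.00     0.85    -0.45    -0.15]
  [  -0.10    -0.05     0.75     0.00]
  [  -0.10    -0.25    -0.05     0.65]
d = (I − A) x:
  d_1 = (+0.95)·740 + (-0.15)·620 + (-0.15)·320 + (-0.25)·480 = 442.0
  d_2 = (+0.00)·740 + (+0.85)·620 + (-0.45)·320 + (-0.15)·480 = 311.0
  d_3 = (-0.10)·740 + (-0.05)·620 + (+0.75)·320 + (+0.00)·480 = 135.0
  d_4 = (-0.10)·740 + (-0.25)·620 + (-0.05)·320 + (+0.65)·480 = 67.0

d_3 = 135.0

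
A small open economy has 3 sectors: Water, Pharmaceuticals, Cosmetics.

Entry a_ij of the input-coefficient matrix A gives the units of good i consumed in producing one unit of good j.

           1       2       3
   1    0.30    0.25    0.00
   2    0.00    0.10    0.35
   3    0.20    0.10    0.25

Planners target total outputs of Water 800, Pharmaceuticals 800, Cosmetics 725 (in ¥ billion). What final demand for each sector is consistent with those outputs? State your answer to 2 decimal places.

I − A =
  [   0.70    -0.25     0.00]
  [   0.00     0.90    -0.35]
  [  -0.20    -0.10     0.75]
d = (I − A) x:
  d_1 = (+0.70)·800 + (-0.25)·800 + (+0.00)·725 = 360.00
  d_2 = (+0.00)·800 + (+0.90)·800 + (-0.35)·725 = 466.25
  d_3 = (-0.20)·800 + (-0.10)·800 + (+0.75)·725 = 303.75

d_1 = 360.00, d_2 = 466.25, d_3 = 303.75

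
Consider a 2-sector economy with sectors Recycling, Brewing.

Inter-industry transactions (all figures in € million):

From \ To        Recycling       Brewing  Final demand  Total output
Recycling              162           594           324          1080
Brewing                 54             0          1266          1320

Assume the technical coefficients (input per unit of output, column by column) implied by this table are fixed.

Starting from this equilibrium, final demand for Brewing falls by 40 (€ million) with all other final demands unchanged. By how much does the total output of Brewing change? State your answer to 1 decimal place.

Δx_2 = -41.1

Technical coefficients a_ij = z_ij / X_j:
  a_11 = 162/1080 = 0.15, a_21 = 54/1080 = 0.05
  a_12 = 594/1320 = 0.45, a_22 = 0/1320 = 0.00
I − A =
  [   0.85    -0.45]
  [  -0.05     1.00]
det(I−A) = (0.85)(1.00) − (-0.45)(-0.05) = 0.8275
adj(I−A) = [[1.00, 0.45], [0.05, 0.85]]
(I − A)⁻¹ = adj(I−A) / det(I−A) ≈
  [   1.2085     0.5438]
  [   0.0604     1.0272]
Δx = (I − A)⁻¹ Δd with Δd having -40 in the Brewing component and 0 elsewhere.
So Δx_2 = L_22 · (-40), where L_22 = adj(I−A)_22 / det(I−A) = 0.85 / 0.8275.
Δx_2 = 0.85 × (-40) / 0.8275 = -34.00 / 0.8275 ≈ -41.1.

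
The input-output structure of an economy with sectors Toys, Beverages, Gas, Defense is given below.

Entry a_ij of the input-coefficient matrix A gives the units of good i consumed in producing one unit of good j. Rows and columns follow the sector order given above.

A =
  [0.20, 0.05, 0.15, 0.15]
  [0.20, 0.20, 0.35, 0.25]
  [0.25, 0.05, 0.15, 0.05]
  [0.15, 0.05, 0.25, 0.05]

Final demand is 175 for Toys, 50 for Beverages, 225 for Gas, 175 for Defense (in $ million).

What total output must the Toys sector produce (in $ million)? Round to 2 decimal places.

x_1 = 402.16

I − A =
  [   0.80    -0.05    -0.15    -0.15]
  [  -0.20     0.80    -0.35    -0.25]
  [  -0.25    -0.05     0.85    -0.05]
  [  -0.15    -0.05    -0.25     0.95]
Compute the cofactors C_ij = (−1)^(i+j)·(3×3 minor ij) of I−A; the adjugate is their transpose:
adj(I−A) = Cᵀ =
  [ 0.604750   0.055500   0.164500   0.118750]
  [ 0.292250   0.570750   0.349750   0.214750]
  [ 0.204750   0.053000   0.567125   0.076125]
  [ 0.164750   0.052750   0.193625   0.485625]
det(I−A) = Σ_j (I−A)_1j·C_1j = (0.80)(0.604750) + (-0.05)(0.292250) + (-0.15)(0.204750) + (-0.15)(0.164750) = 0.4137625
(I − A)⁻¹ = adj(I−A) / det(I−A) ≈
  [   1.4616     0.1341     0.3976     0.2870]
  [   0.7063     1.3794     0.8453     0.5190]
  [   0.4948     0.1281     1.3707     0.1840]
  [   0.3982     0.1275     0.4680     1.1737]
x = (I − A)⁻¹ d = adj(I−A)·d / det(I−A), with det(I−A) = 0.4137625:
  x_1 = (0.604750·175 + 0.055500·50 + 0.164500·225 + 0.118750·175) / 0.4137625 = 166.40 / 0.4137625 ≈ 402.16
  x_2 = (0.292250·175 + 0.570750·50 + 0.349750·225 + 0.214750·175) / 0.4137625 = 195.95625 / 0.4137625 ≈ 473.60
  x_3 = (0.204750·175 + 0.053000·50 + 0.567125·225 + 0.076125·175) / 0.4137625 = 179.40625 / 0.4137625 ≈ 433.60
  x_4 = (0.164750·175 + 0.052750·50 + 0.193625·225 + 0.485625·175) / 0.4137625 = 160.01875 / 0.4137625 ≈ 386.74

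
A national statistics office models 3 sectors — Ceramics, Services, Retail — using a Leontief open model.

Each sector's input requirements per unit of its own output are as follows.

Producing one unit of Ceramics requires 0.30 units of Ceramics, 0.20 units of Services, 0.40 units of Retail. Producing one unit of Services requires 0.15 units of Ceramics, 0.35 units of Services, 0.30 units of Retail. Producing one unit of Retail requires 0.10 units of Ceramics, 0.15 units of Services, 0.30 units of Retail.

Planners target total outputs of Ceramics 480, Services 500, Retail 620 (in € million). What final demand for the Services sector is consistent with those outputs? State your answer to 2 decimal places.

I − A =
  [   0.70    -0.15    -0.10]
  [  -0.20     0.65    -0.15]
  [  -0.40    -0.30     0.70]
d = (I − A) x:
  d_C = (+0.70)·480 + (-0.15)·500 + (-0.10)·620 = 199.00
  d_S = (-0.20)·480 + (+0.65)·500 + (-0.15)·620 = 136.00
  d_R = (-0.40)·480 + (-0.30)·500 + (+0.70)·620 = 92.00

d_S = 136.00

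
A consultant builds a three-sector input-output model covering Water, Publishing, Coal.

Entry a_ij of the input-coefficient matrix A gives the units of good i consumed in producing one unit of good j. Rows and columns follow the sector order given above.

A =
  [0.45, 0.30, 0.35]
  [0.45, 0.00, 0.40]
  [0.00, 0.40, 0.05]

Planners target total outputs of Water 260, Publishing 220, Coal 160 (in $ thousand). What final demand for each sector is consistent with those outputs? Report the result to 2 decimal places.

d_W = 21.00, d_P = 39.00, d_C = 64.00

I − A =
  [   0.55    -0.30    -0.35]
  [  -0.45     1.00    -0.40]
  [   0.00    -0.40     0.95]
d = (I − A) x:
  d_W = (+0.55)·260 + (-0.30)·220 + (-0.35)·160 = 21.00
  d_P = (-0.45)·260 + (+1.00)·220 + (-0.40)·160 = 39.00
  d_C = (+0.00)·260 + (-0.40)·220 + (+0.95)·160 = 64.00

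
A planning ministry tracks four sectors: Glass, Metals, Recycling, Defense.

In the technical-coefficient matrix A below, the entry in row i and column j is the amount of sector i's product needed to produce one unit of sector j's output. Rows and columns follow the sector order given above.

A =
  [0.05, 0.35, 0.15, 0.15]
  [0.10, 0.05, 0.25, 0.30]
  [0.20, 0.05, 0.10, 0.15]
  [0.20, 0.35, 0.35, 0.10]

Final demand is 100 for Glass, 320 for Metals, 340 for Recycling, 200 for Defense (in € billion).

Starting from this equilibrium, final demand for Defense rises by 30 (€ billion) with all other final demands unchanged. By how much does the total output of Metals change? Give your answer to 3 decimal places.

Δx_M = 21.727

I − A =
  [   0.95    -0.35    -0.15    -0.15]
  [  -0.10     0.95    -0.25    -0.30]
  [  -0.20    -0.05     0.90    -0.15]
  [  -0.20    -0.35    -0.35     0.90]
Compute the cofactors C_ij = (−1)^(i+j)·(3×3 minor ij) of I−A; the adjugate is their transpose:
adj(I−A) = Cᵀ =
  [ 0.595500   0.329625   0.291000   0.257625]
  [ 0.203250   0.650625   0.333750   0.306375]
  [ 0.191250   0.175125   0.626250   0.194625]
  [ 0.285750   0.394375   0.438000   0.722125]
det(I−A) = Σ_j (I−A)_1j·C_1j = (0.95)(0.595500) + (-0.35)(0.203250) + (-0.15)(0.191250) + (-0.15)(0.285750) = 0.4230375
(I − A)⁻¹ = adj(I−A) / det(I−A) ≈
  [   1.4077     0.7792     0.6879     0.6090]
  [   0.4805     1.5380     0.7889     0.7242]
  [   0.4521     0.4140     1.4804     0.4601]
  [   0.6755     0.9322     1.0354     1.7070]
Δx = (I − A)⁻¹ Δd with Δd having +30 in the Defense component and 0 elsewhere.
So Δx_M = L_MD · (+30), where L_MD = adj(I−A)_MD / det(I−A) = 0.306375 / 0.4230375.
Δx_M = 0.306375 × (+30) / 0.4230375 = 9.19125 / 0.4230375 ≈ 21.727.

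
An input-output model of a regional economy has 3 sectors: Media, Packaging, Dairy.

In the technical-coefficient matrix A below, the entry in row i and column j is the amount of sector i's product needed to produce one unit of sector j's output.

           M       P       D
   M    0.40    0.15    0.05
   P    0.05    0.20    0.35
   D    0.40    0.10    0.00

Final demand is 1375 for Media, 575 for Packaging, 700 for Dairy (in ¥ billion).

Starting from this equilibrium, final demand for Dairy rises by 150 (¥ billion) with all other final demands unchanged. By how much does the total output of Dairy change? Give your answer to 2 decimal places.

I − A =
  [   0.60    -0.15    -0.05]
  [  -0.05     0.80    -0.35]
  [  -0.40    -0.10     1.00]
Cofactors of I−A, C_ij = (−1)^(i+j)·(minor ij) (rows/columns in the sector order above):
  C_11 = (0.80)(1.00) − (-0.35)(-0.10) = 0.7650
  C_12 = −[(-0.05)(1.00) − (-0.35)(-0.40)] = 0.1900
  C_13 = (-0.05)(-0.10) − (0.80)(-0.40) = 0.3250
  C_21 = −[(-0.15)(1.00) − (-0.05)(-0.10)] = 0.1550
  C_22 = (0.60)(1.00) − (-0.05)(-0.40) = 0.5800
  C_23 = −[(0.60)(-0.10) − (-0.15)(-0.40)] = 0.1200
  C_31 = (-0.15)(-0.35) − (-0.05)(0.80) = 0.0925
  C_32 = −[(0.60)(-0.35) − (-0.05)(-0.05)] = 0.2125
  C_33 = (0.60)(0.80) − (-0.15)(-0.05) = 0.4725
det(I−A) = Σ_j (I−A)_1j·C_1j = (0.60)(0.7650) + (-0.15)(0.1900) + (-0.05)(0.3250) = 0.41425
adj(I−A) = Cᵀ =
  [ 0.7650   0.1550   0.0925]
  [ 0.1900   0.5800   0.2125]
  [ 0.3250   0.1200   0.4725]
(I − A)⁻¹ = adj(I−A) / det(I−A) ≈
  [   1.8467     0.3742     0.2233]
  [   0.4587     1.4001     0.5130]
  [   0.7846     0.2897     1.1406]
Δx = (I − A)⁻¹ Δd with Δd having +150 in the Dairy component and 0 elsewhere.
So Δx_D = L_DD · (+150), where L_DD = adj(I−A)_DD / det(I−A) = 0.4725 / 0.41425.
Δx_D = 0.4725 × (+150) / 0.41425 = 70.875 / 0.41425 ≈ 171.09.

Δx_D = 171.09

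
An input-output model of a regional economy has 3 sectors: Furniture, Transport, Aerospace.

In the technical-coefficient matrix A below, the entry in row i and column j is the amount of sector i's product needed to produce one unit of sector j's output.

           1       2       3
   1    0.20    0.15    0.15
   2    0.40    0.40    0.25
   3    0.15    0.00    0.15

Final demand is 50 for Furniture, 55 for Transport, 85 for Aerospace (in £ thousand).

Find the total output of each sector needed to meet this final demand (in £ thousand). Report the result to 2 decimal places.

x_1 = 128.30, x_2 = 228.30, x_3 = 122.64

I − A =
  [   0.80    -0.15    -0.15]
  [  -0.40     0.60    -0.25]
  [  -0.15     0.00     0.85]
Cofactors of I−A, C_ij = (−1)^(i+j)·(minor ij) (rows/columns in the sector order above):
  C_11 = (0.60)(0.85) − (-0.25)(0.00) = 0.5100
  C_12 = −[(-0.40)(0.85) − (-0.25)(-0.15)] = 0.3775
  C_13 = (-0.40)(0.00) − (0.60)(-0.15) = 0.0900
  C_21 = −[(-0.15)(0.85) − (-0.15)(0.00)] = 0.1275
  C_22 = (0.80)(0.85) − (-0.15)(-0.15) = 0.6575
  C_23 = −[(0.80)(0.00) − (-0.15)(-0.15)] = 0.0225
  C_31 = (-0.15)(-0.25) − (-0.15)(0.60) = 0.1275
  C_32 = −[(0.80)(-0.25) − (-0.15)(-0.40)] = 0.2600
  C_33 = (0.80)(0.60) − (-0.15)(-0.40) = 0.4200
det(I−A) = Σ_j (I−A)_1j·C_1j = (0.80)(0.5100) + (-0.15)(0.3775) + (-0.15)(0.0900) = 0.337875
adj(I−A) = Cᵀ =
  [ 0.5100   0.1275   0.1275]
  [ 0.3775   0.6575   0.2600]
  [ 0.0900   0.0225   0.4200]
(I − A)⁻¹ = adj(I−A) / det(I−A) ≈
  [   1.5094     0.3774     0.3774]
  [   1.1173     1.9460     0.7695]
  [   0.2664     0.0666     1.2431]
x = (I − A)⁻¹ d = adj(I−A)·d / det(I−A), with det(I−A) = 0.337875:
  x_1 = (0.5100·50 + 0.1275·55 + 0.1275·85) / 0.337875 = 43.35 / 0.337875 ≈ 128.30
  x_2 = (0.3775·50 + 0.6575·55 + 0.2600·85) / 0.337875 = 77.1375 / 0.337875 ≈ 228.30
  x_3 = (0.0900·50 + 0.0225·55 + 0.4200·85) / 0.337875 = 41.4375 / 0.337875 ≈ 122.64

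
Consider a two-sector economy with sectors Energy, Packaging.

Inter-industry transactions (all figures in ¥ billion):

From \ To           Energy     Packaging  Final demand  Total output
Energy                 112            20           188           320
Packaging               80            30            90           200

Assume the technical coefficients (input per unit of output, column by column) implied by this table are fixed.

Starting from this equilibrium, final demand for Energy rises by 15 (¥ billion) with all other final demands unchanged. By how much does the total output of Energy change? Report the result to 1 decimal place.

Δx_E = 24.2

Technical coefficients a_ij = z_ij / X_j:
  a_EE = 112/320 = 0.35, a_PE = 80/320 = 0.25
  a_EP = 20/200 = 0.10, a_PP = 30/200 = 0.15
I − A =
  [   0.65    -0.10]
  [  -0.25     0.85]
det(I−A) = (0.65)(0.85) − (-0.10)(-0.25) = 0.5275
adj(I−A) = [[0.85, 0.10], [0.25, 0.65]]
(I − A)⁻¹ = adj(I−A) / det(I−A) ≈
  [   1.6114     0.1896]
  [   0.4739     1.2322]
Δx = (I − A)⁻¹ Δd with Δd having +15 in the Energy component and 0 elsewhere.
So Δx_E = L_EE · (+15), where L_EE = adj(I−A)_EE / det(I−A) = 0.85 / 0.5275.
Δx_E = 0.85 × (+15) / 0.5275 = 12.75 / 0.5275 ≈ 24.2.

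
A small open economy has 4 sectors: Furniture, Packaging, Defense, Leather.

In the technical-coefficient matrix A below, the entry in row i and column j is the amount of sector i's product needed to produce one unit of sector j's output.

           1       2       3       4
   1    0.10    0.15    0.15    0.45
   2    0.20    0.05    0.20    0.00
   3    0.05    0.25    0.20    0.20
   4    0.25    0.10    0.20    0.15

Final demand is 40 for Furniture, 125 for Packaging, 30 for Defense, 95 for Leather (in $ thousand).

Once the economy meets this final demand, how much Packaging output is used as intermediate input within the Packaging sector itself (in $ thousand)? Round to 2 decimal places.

z_22 = 11.01

I − A =
  [   0.90    -0.15    -0.15    -0.45]
  [  -0.20     0.95    -0.20     0.00]
  [  -0.05    -0.25     0.80    -0.20]
  [  -0.25    -0.10    -0.20     0.85]
Compute the cofactors C_ij = (−1)^(i+j)·(3×3 minor ij) of I−A; the adjugate is their transpose:
adj(I−A) = Cᵀ =
  [ 0.561500   0.189375   0.241125   0.354000]
  [ 0.146500   0.467625   0.174000   0.118500]
  [ 0.134375   0.197250   0.585375   0.208875]
  [ 0.214000   0.157125   0.229125   0.598875]
det(I−A) = Σ_j (I−A)_1j·C_1j = (0.90)(0.561500) + (-0.15)(0.146500) + (-0.15)(0.134375) + (-0.45)(0.214000) = 0.36691875
(I − A)⁻¹ = adj(I−A) / det(I−A) ≈
  [   1.5303     0.5161     0.6572     0.9648]
  [   0.3993     1.2745     0.4742     0.3230]
  [   0.3662     0.5376     1.5954     0.5693]
  [   0.5832     0.4282     0.6245     1.6322]
First solve x = (I − A)⁻¹ d = adj(I−A)·d / det(I−A); in particular x_2 = (0.146500·40 + 0.467625·125 + 0.174000·30 + 0.118500·95) / 0.36691875 = 80.790625 / 0.36691875 ≈ 220.1867.
Intermediate flow from 2 to 2: z_22 = a_22 · x_2 = 0.05 × 80.790625 / 0.36691875 = 4.03953125 / 0.36691875 ≈ 11.01.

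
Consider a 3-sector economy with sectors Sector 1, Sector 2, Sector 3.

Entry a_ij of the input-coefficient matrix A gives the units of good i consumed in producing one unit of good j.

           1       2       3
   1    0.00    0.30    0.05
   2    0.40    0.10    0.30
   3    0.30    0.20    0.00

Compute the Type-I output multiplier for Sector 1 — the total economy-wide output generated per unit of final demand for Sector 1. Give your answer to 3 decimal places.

I − A =
  [   1.00    -0.30    -0.05]
  [  -0.40     0.90    -0.30]
  [  -0.30    -0.20     1.00]
Cofactors of I−A, C_ij = (−1)^(i+j)·(minor ij) (rows/columns in the sector order above):
  C_11 = (0.90)(1.00) − (-0.30)(-0.20) = 0.8400
  C_12 = −[(-0.40)(1.00) − (-0.30)(-0.30)] = 0.4900
  C_13 = (-0.40)(-0.20) − (0.90)(-0.30) = 0.3500
  C_21 = −[(-0.30)(1.00) − (-0.05)(-0.20)] = 0.3100
  C_22 = (1.00)(1.00) − (-0.05)(-0.30) = 0.9850
  C_23 = −[(1.00)(-0.20) − (-0.30)(-0.30)] = 0.2900
  C_31 = (-0.30)(-0.30) − (-0.05)(0.90) = 0.1350
  C_32 = −[(1.00)(-0.30) − (-0.05)(-0.40)] = 0.3200
  C_33 = (1.00)(0.90) − (-0.30)(-0.40) = 0.7800
det(I−A) = Σ_j (I−A)_1j·C_1j = (1.00)(0.8400) + (-0.30)(0.4900) + (-0.05)(0.3500) = 0.6755
adj(I−A) = Cᵀ =
  [ 0.8400   0.3100   0.1350]
  [ 0.4900   0.9850   0.3200]
  [ 0.3500   0.2900   0.7800]
(I − A)⁻¹ = adj(I−A) / det(I−A) ≈
  [   1.2435     0.4589     0.1999]
  [   0.7254     1.4582     0.4737]
  [   0.5181     0.4293     1.1547]
The output multiplier for sector j is the column-j sum of the Leontief inverse (I − A)⁻¹ = adj(I−A) / det(I−A).
Column 1 of adj(I−A): (0.8400, 0.4900, 0.3500); det(I−A) = 0.6755.
m_1 = (0.8400 + 0.4900 + 0.3500) / 0.6755 = 1.68 / 0.6755 ≈ 2.487.

m_1 = 2.487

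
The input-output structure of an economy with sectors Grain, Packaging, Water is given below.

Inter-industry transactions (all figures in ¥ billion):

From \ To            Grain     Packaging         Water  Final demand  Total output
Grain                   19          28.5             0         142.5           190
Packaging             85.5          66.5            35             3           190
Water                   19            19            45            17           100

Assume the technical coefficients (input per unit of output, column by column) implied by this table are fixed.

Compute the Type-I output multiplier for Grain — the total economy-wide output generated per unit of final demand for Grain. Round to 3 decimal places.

Technical coefficients a_ij = z_ij / X_j:
  a_GG = 19/190 = 0.10, a_PG = 85.5/190 = 0.45, a_WG = 19/190 = 0.10
  a_GP = 28.5/190 = 0.15, a_PP = 66.5/190 = 0.35, a_WP = 19/190 = 0.10
  a_GW = 0/100 = 0.00, a_PW = 35/100 = 0.35, a_WW = 45/100 = 0.45
I − A =
  [   0.90    -0.15     0.00]
  [  -0.45     0.65    -0.35]
  [  -0.10    -0.10     0.55]
Cofactors of I−A, C_ij = (−1)^(i+j)·(minor ij) (rows/columns in the sector order above):
  C_11 = (0.65)(0.55) − (-0.35)(-0.10) = 0.3225
  C_12 = −[(-0.45)(0.55) − (-0.35)(-0.10)] = 0.2825
  C_13 = (-0.45)(-0.10) − (0.65)(-0.10) = 0.1100
  C_21 = −[(-0.15)(0.55) − (0.00)(-0.10)] = 0.0825
  C_22 = (0.90)(0.55) − (0.00)(-0.10) = 0.4950
  C_23 = −[(0.90)(-0.10) − (-0.15)(-0.10)] = 0.1050
  C_31 = (-0.15)(-0.35) − (0.00)(0.65) = 0.0525
  C_32 = −[(0.90)(-0.35) − (0.00)(-0.45)] = 0.3150
  C_33 = (0.90)(0.65) − (-0.15)(-0.45) = 0.5175
det(I−A) = Σ_j (I−A)_1j·C_1j = (0.90)(0.3225) + (-0.15)(0.2825) + (0.00)(0.1100) = 0.247875
adj(I−A) = Cᵀ =
  [ 0.3225   0.0825   0.0525]
  [ 0.2825   0.4950   0.3150]
  [ 0.1100   0.1050   0.5175]
(I − A)⁻¹ = adj(I−A) / det(I−A) ≈
  [   1.3011     0.3328     0.2118]
  [   1.1397     1.9970     1.2708]
  [   0.4438     0.4236     2.0877]
The output multiplier for sector j is the column-j sum of the Leontief inverse (I − A)⁻¹ = adj(I−A) / det(I−A).
Column G of adj(I−A): (0.3225, 0.2825, 0.1100); det(I−A) = 0.247875.
m_G = (0.3225 + 0.2825 + 0.1100) / 0.247875 = 0.715 / 0.247875 ≈ 2.885.

m_G = 2.885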